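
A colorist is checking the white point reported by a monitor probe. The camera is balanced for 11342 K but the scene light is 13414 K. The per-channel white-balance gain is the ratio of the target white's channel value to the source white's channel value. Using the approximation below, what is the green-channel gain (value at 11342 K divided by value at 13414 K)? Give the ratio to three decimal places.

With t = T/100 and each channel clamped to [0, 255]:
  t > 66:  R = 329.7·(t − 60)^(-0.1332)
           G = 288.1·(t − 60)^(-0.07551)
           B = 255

At 13414 K (t = 134.14):
  G = 288.1·(134.14 − 60)^(-0.07551) = 288.1·74.14^(-0.07551) = 288.1·0.72242 = 208.130.
At 11342 K (t = 113.42):
  G = 288.1·(113.42 − 60)^(-0.07551) = 288.1·53.42^(-0.07551) = 288.1·0.74053 = 213.346.
Gain = 213.346 / 208.130 = 1.0251 → 1.025.

1.025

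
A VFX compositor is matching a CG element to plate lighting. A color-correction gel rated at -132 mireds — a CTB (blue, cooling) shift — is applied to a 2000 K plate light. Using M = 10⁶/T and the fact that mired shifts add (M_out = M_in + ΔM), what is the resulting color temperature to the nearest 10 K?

2720 K

M_in = 10⁶/2000 = 500.00 mireds.
M_out = 500.00 + (-132) = 368.00 mireds.
T_out = 10⁶/368.00 = 2717.4 K → 2720 K.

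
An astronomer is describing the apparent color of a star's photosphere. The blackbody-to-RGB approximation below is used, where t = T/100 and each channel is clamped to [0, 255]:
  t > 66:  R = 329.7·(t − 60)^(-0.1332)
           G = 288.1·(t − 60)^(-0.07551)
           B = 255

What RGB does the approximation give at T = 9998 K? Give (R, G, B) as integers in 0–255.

(202, 218, 255)

t = 9998/100 = 99.98; the t > 66 branch applies.
R = 329.7·(99.98 − 60)^(-0.1332) = 329.7·39.98^(-0.1332) = 329.7·0.61184 = 201.722.
G = 288.1·(99.98 − 60)^(-0.07551) = 288.1·39.98^(-0.07551) = 288.1·0.75691 = 218.066.
B = 255 by definition for t > 66.
Rounded: (202, 218, 255).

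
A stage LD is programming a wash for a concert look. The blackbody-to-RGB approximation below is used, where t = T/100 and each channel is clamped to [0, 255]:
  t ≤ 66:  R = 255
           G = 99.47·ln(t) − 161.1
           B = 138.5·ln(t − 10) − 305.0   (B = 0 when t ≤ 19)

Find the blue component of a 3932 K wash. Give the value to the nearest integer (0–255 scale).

t = 3932/100 = 39.32; the t ≤ 66 branch applies.
B = 138.5·ln(39.32 − 10) − 305.0 = 138.5·ln 29.32 − 305.0 = 138.5·3.3783 − 305.0 = 162.890.
Rounded: 163.

163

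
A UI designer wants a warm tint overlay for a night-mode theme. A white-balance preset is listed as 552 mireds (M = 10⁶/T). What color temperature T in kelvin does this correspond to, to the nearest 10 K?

T = 10⁶ / 552 = 1811.59 K → 1810 K.

1810 K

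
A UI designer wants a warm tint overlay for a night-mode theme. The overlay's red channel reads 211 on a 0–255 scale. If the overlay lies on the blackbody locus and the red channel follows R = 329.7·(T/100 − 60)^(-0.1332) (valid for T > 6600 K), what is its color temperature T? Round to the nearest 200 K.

(t − 60)^(-0.1332) = 211/329.7 = 0.63998.
t − 60 = 0.63998^(1/-0.1332) = 0.63998^(-7.508) = 28.525, so t = 88.525.
T = 100·t = 8853 K → 8800 K to the nearest 200 K.

8800 K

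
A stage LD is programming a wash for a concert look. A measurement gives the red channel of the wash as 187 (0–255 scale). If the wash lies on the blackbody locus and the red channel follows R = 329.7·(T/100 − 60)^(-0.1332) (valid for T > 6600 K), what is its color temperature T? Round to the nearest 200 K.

13000 K

(t − 60)^(-0.1332) = 187/329.7 = 0.56718.
t − 60 = 0.56718^(1/-0.1332) = 0.56718^(-7.508) = 70.620, so t = 130.620.
T = 100·t = 13062 K → 13000 K to the nearest 200 K.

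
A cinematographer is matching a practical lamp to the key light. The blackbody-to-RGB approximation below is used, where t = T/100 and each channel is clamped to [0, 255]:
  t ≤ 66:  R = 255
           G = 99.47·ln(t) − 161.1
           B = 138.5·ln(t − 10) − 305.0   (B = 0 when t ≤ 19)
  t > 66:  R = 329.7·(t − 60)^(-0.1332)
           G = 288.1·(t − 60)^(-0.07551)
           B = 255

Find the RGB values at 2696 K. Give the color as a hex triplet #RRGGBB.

t = 2696/100 = 26.96; the t ≤ 66 branch applies.
R = 255 by definition for t ≤ 66.
G = 99.47·ln 26.96 − 161.1 = 99.47·3.2944 − 161.1 = 166.589.
B = 138.5·ln(26.96 − 10) − 305.0 = 138.5·ln 16.96 − 305.0 = 138.5·2.8309 − 305.0 = 87.074.
Rounded: (255, 167, 87).
In hex: #FFA757.

#FFA757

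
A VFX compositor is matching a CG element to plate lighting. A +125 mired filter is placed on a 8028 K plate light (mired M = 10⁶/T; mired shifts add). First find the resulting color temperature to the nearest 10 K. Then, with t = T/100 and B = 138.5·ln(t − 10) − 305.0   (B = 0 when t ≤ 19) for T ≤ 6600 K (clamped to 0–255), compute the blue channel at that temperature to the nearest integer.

M_in = 10⁶/8028 = 124.56; M_out = 124.56 + (+125) = 249.56.
T_out = 10⁶/249.56 = 4007.0 K → 4010 K; t = 40.1.
B = 138.5·ln(40.1 − 10) − 305.0 = 138.5·ln 30.1 − 305.0 = 138.5·3.4045 − 305.0 = 166.527.
Rounded: 167.

167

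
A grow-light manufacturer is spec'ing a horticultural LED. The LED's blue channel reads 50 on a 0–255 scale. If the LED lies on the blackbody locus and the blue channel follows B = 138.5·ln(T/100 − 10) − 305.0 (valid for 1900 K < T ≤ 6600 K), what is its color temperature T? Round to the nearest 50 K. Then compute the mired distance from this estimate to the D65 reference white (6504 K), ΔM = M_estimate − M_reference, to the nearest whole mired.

ln(t − 10) = (50 + 305.0) / 138.5 = 2.5632.
t − 10 = e^2.5632 = 12.977, so t = 22.977.
T = 100·t = 2298 K → 2300 K to the nearest 50 K.
M_estimate = 10⁶/2300 = 434.78; M_reference = 10⁶/6504 = 153.75.
ΔM = 434.78 − 153.75 = 281.03 → +281 mireds.

+281 mireds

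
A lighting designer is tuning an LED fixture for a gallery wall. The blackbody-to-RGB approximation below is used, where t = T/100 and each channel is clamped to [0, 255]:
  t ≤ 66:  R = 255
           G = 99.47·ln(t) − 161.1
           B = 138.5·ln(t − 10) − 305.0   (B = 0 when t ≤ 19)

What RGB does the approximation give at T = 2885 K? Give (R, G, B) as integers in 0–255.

t = 2885/100 = 28.85; the t ≤ 66 branch applies.
R = 255 by definition for t ≤ 66.
G = 99.47·ln 28.85 − 161.1 = 99.47·3.3621 − 161.1 = 173.329.
B = 138.5·ln(28.85 − 10) − 305.0 = 138.5·ln 18.85 − 305.0 = 138.5·2.9365 − 305.0 = 101.707.
Rounded: (255, 173, 102).

(255, 173, 102)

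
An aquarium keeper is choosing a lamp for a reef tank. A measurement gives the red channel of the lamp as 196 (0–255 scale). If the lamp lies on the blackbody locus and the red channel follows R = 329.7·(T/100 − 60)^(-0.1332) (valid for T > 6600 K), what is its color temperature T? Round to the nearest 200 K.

11000 K

(t − 60)^(-0.1332) = 196/329.7 = 0.59448.
t − 60 = 0.59448^(1/-0.1332) = 0.59448^(-7.508) = 49.621, so t = 109.621.
T = 100·t = 10962 K → 11000 K to the nearest 200 K.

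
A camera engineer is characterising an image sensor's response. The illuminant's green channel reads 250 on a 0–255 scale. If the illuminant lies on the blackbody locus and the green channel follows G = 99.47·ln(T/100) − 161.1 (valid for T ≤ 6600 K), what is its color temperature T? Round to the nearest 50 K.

ln t = (250 + 161.1) / 99.47 = 4.1329.
t = e^4.1329 = 62.359.
T = 100·t = 6236 K → 6250 K to the nearest 50 K.

6250 K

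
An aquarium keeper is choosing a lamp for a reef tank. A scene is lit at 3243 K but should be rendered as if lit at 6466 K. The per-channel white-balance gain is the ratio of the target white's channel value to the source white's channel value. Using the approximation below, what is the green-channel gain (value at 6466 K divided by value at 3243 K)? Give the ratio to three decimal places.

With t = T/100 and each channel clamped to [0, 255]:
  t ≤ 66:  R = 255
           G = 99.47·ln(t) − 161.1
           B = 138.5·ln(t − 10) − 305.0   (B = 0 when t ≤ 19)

1.371

At 3243 K (t = 32.43):
  G = 99.47·ln 32.43 − 161.1 = 99.47·3.4791 − 161.1 = 184.964.
At 6466 K (t = 64.66):
  G = 99.47·ln 64.66 − 161.1 = 99.47·4.1691 − 161.1 = 253.605.
Gain = 253.605 / 184.964 = 1.3711 → 1.371.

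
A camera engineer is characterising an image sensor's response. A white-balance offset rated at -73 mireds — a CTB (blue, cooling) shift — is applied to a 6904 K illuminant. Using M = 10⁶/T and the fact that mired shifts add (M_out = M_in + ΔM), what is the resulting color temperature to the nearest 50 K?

M_in = 10⁶/6904 = 144.84 mireds.
M_out = 144.84 + (-73) = 71.84 mireds.
T_out = 10⁶/71.84 = 13919.1 K → 13900 K.

13900 K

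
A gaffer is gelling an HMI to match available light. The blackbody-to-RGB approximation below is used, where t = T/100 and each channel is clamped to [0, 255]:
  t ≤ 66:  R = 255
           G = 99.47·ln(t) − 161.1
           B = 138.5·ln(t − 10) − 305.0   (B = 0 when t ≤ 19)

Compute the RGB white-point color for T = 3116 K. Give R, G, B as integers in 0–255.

t = 3116/100 = 31.16; the t ≤ 66 branch applies.
R = 255 by definition for t ≤ 66.
G = 99.47·ln 31.16 − 161.1 = 99.47·3.4391 − 161.1 = 180.991.
B = 138.5·ln(31.16 − 10) − 305.0 = 138.5·ln 21.16 − 305.0 = 138.5·3.0521 − 305.0 = 117.718.
Rounded: (255, 181, 118).

R=255, G=181, B=118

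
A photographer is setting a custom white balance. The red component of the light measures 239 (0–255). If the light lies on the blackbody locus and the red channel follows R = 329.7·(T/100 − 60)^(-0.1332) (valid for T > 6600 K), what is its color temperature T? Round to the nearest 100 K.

7100 K

(t − 60)^(-0.1332) = 239/329.7 = 0.72490.
t − 60 = 0.72490^(1/-0.1332) = 0.72490^(-7.508) = 11.193, so t = 71.193.
T = 100·t = 7119 K → 7100 K to the nearest 100 K.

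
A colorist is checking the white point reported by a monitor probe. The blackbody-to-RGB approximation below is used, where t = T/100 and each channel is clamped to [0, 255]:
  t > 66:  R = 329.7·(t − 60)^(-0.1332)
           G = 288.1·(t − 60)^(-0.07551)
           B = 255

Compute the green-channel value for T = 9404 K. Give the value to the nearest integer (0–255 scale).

t = 9404/100 = 94.04; the t > 66 branch applies.
G = 288.1·(94.04 − 60)^(-0.07551) = 288.1·34.04^(-0.07551) = 288.1·0.76616 = 220.731.
Rounded: 221.

221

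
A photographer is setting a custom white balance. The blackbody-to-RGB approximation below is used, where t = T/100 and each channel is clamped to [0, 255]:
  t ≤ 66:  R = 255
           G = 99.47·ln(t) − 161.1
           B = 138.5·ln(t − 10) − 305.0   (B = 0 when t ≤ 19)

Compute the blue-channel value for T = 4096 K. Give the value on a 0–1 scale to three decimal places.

t = 4096/100 = 40.96; the t ≤ 66 branch applies.
B = 138.5·ln(40.96 − 10) − 305.0 = 138.5·ln 30.96 − 305.0 = 138.5·3.4327 − 305.0 = 170.428.
On a 0–1 scale: 170.428/255 = 0.6683 → 0.668.

0.668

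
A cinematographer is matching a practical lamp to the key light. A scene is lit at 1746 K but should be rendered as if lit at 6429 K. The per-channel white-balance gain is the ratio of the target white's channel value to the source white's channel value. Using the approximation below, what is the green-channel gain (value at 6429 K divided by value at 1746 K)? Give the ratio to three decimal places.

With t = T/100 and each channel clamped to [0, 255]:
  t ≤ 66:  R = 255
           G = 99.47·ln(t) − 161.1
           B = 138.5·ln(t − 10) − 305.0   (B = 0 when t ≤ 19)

At 1746 K (t = 17.46):
  G = 99.47·ln 17.46 − 161.1 = 99.47·2.8599 − 161.1 = 123.376.
At 6429 K (t = 64.29):
  G = 99.47·ln 64.29 − 161.1 = 99.47·4.1634 − 161.1 = 253.034.
Gain = 253.034 / 123.376 = 2.0509 → 2.051.

2.051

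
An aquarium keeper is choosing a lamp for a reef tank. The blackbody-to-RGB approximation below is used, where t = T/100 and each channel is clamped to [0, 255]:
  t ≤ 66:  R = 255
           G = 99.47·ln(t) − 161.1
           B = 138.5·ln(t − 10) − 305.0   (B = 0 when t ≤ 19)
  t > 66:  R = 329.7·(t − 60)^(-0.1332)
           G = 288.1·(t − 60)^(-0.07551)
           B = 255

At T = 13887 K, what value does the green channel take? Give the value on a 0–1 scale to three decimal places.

0.812

t = 13887/100 = 138.87; the t > 66 branch applies.
G = 288.1·(138.87 − 60)^(-0.07551) = 288.1·78.87^(-0.07551) = 288.1·0.71906 = 207.161.
On a 0–1 scale: 207.161/255 = 0.8124 → 0.812.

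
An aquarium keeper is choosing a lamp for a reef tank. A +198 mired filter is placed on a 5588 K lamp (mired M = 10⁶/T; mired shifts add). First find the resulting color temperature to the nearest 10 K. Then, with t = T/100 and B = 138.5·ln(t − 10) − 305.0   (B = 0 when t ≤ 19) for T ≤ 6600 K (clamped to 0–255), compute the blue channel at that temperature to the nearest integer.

M_in = 10⁶/5588 = 178.95; M_out = 178.95 + (+198) = 376.95.
T_out = 10⁶/376.95 = 2652.8 K → 2650 K; t = 26.5.
B = 138.5·ln(26.5 − 10) − 305.0 = 138.5·ln 16.5 − 305.0 = 138.5·2.8034 − 305.0 = 83.265.
Rounded: 83.

83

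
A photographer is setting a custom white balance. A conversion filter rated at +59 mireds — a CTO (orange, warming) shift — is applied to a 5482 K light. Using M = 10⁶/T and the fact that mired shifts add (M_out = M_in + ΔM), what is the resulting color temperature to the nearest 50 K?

4150 K

M_in = 10⁶/5482 = 182.42 mireds.
M_out = 182.42 + (+59) = 241.42 mireds.
T_out = 10⁶/241.42 = 4142.2 K → 4150 K.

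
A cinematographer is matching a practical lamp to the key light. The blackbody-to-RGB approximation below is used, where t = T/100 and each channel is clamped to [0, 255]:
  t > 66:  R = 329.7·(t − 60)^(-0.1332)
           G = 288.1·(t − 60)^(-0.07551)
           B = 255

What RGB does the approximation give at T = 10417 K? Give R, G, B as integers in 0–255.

t = 10417/100 = 104.17; the t > 66 branch applies.
R = 329.7·(104.17 − 60)^(-0.1332) = 329.7·44.17^(-0.1332) = 329.7·0.60377 = 199.062.
G = 288.1·(104.17 − 60)^(-0.07551) = 288.1·44.17^(-0.07551) = 288.1·0.75124 = 216.431.
B = 255 by definition for t > 66.
Rounded: (199, 216, 255).

R=199, G=216, B=255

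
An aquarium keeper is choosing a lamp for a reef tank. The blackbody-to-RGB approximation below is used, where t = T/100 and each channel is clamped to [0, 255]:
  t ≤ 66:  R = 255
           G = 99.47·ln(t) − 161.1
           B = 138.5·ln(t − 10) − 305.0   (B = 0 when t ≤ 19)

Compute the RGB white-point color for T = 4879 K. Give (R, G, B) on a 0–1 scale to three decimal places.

(1.000, 0.885, 0.791)

t = 4879/100 = 48.79; the t ≤ 66 branch applies.
R = 255 by definition for t ≤ 66.
G = 99.47·ln 48.79 − 161.1 = 99.47·3.8875 − 161.1 = 225.592.
B = 138.5·ln(48.79 − 10) − 305.0 = 138.5·ln 38.79 − 305.0 = 138.5·3.6582 − 305.0 = 201.656.
Dividing each by 255: (1.0000, 0.8847, 0.7908) → (1.000, 0.885, 0.791).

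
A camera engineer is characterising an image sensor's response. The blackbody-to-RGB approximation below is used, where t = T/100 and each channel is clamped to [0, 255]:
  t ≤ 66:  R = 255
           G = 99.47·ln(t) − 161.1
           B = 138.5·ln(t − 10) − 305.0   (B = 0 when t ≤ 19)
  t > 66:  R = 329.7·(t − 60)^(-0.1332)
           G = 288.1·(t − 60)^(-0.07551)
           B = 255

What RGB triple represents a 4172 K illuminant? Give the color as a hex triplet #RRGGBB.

t = 4172/100 = 41.72; the t ≤ 66 branch applies.
R = 255 by definition for t ≤ 66.
G = 99.47·ln 41.72 − 161.1 = 99.47·3.7310 − 161.1 = 210.021.
B = 138.5·ln(41.72 − 10) − 305.0 = 138.5·ln 31.72 − 305.0 = 138.5·3.4569 − 305.0 = 173.787.
Rounded: (255, 210, 174).
In hex: #FFD2AE.

#FFD2AE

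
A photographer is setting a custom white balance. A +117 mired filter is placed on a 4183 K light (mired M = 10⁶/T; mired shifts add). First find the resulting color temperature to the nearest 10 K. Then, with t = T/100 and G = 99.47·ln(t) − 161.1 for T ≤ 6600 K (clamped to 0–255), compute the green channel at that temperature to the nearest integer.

M_in = 10⁶/4183 = 239.06; M_out = 239.06 + (+117) = 356.06.
T_out = 10⁶/356.06 = 2808.5 K → 2810 K; t = 28.1.
G = 99.47·ln 28.1 − 161.1 = 99.47·3.3358 − 161.1 = 170.709.
Rounded: 171.

171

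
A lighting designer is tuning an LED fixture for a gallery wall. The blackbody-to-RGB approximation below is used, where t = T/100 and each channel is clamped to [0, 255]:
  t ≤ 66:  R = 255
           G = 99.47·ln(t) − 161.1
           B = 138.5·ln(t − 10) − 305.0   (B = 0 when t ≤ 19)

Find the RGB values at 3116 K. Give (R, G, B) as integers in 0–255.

(255, 181, 118)

t = 3116/100 = 31.16; the t ≤ 66 branch applies.
R = 255 by definition for t ≤ 66.
G = 99.47·ln 31.16 − 161.1 = 99.47·3.4391 − 161.1 = 180.991.
B = 138.5·ln(31.16 − 10) − 305.0 = 138.5·ln 21.16 − 305.0 = 138.5·3.0521 − 305.0 = 117.718.
Rounded: (255, 181, 118).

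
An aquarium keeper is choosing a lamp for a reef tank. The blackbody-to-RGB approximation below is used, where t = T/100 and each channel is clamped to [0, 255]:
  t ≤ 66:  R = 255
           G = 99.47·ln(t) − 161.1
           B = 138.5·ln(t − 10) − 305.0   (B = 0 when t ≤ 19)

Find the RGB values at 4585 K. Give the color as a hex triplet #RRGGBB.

#FFDBBF

t = 4585/100 = 45.85; the t ≤ 66 branch applies.
R = 255 by definition for t ≤ 66.
G = 99.47·ln 45.85 − 161.1 = 99.47·3.8254 − 161.1 = 219.410.
B = 138.5·ln(45.85 − 10) − 305.0 = 138.5·ln 35.85 − 305.0 = 138.5·3.5793 − 305.0 = 190.739.
Rounded: (255, 219, 191).
In hex: #FFDBBF.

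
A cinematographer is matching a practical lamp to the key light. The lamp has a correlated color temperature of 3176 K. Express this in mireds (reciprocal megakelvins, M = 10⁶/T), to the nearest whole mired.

M = 10⁶ / 3176 = 314.861 → 315 mireds.

315 mireds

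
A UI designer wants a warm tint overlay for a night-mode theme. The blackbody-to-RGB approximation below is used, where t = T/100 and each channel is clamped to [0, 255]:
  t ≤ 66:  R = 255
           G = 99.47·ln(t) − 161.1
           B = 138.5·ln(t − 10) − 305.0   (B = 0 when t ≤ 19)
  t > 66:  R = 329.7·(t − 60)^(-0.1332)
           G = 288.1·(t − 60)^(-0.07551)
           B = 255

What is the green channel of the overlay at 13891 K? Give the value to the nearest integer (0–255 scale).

t = 13891/100 = 138.91; the t > 66 branch applies.
G = 288.1·(138.91 − 60)^(-0.07551) = 288.1·78.91^(-0.07551) = 288.1·0.71903 = 207.153.
Rounded: 207.

207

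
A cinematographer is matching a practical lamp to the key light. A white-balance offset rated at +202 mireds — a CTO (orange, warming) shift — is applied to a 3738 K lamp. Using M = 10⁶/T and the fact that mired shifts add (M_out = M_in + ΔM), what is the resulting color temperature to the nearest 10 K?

2130 K

M_in = 10⁶/3738 = 267.52 mireds.
M_out = 267.52 + (+202) = 469.52 mireds.
T_out = 10⁶/469.52 = 2129.8 K → 2130 K.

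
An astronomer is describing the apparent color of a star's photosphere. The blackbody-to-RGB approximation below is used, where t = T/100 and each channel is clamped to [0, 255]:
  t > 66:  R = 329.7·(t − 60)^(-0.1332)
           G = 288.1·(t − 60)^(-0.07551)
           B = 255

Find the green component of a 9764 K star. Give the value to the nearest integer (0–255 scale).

219

t = 9764/100 = 97.64; the t > 66 branch applies.
G = 288.1·(97.64 − 60)^(-0.07551) = 288.1·37.64^(-0.07551) = 288.1·0.76037 = 219.061.
Rounded: 219.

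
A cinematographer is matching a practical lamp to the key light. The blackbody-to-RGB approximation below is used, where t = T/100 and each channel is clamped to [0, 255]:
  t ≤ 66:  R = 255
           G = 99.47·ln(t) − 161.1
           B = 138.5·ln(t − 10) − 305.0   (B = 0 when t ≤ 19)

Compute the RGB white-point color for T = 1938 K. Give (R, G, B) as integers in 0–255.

(255, 134, 5)

t = 1938/100 = 19.38; the t ≤ 66 branch applies.
R = 255 by definition for t ≤ 66.
G = 99.47·ln 19.38 − 161.1 = 99.47·2.9642 − 161.1 = 133.753.
B = 138.5·ln(19.38 − 10) − 305.0 = 138.5·ln 9.38 − 305.0 = 138.5·2.2386 − 305.0 = 5.043.
Rounded: (255, 134, 5).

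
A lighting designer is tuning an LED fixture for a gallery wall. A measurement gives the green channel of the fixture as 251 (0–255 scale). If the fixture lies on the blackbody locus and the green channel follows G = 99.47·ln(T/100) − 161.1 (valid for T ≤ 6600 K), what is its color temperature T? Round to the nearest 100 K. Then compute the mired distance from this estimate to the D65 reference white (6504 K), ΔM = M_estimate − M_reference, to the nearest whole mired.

ln t = (251 + 161.1) / 99.47 = 4.1430.
t = e^4.1430 = 62.989.
T = 100·t = 6299 K → 6300 K to the nearest 100 K.
M_estimate = 10⁶/6300 = 158.73; M_reference = 10⁶/6504 = 153.75.
ΔM = 158.73 − 153.75 = 4.98 → +5 mireds.

+5 mireds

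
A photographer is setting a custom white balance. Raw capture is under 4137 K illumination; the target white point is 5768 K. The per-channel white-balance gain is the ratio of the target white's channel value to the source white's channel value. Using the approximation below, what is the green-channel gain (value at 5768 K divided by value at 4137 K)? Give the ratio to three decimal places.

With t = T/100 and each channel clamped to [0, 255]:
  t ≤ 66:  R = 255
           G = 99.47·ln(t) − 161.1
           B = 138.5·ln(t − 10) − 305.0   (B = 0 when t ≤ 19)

1.158

At 4137 K (t = 41.37):
  G = 99.47·ln 41.37 − 161.1 = 99.47·3.7226 − 161.1 = 209.183.
At 5768 K (t = 57.68):
  G = 99.47·ln 57.68 − 161.1 = 99.47·4.0549 − 161.1 = 242.242.
Gain = 242.242 / 209.183 = 1.1580 → 1.158.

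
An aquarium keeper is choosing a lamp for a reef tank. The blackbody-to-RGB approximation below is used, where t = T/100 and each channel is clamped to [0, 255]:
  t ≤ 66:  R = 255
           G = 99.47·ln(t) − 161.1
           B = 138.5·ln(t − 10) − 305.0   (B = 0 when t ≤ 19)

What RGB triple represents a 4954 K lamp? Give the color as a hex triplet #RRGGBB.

#FFE3CC

t = 4954/100 = 49.54; the t ≤ 66 branch applies.
R = 255 by definition for t ≤ 66.
G = 99.47·ln 49.54 − 161.1 = 99.47·3.9028 − 161.1 = 227.110.
B = 138.5·ln(49.54 − 10) − 305.0 = 138.5·ln 39.54 − 305.0 = 138.5·3.6773 − 305.0 = 204.308.
Rounded: (255, 227, 204).
In hex: #FFE3CC.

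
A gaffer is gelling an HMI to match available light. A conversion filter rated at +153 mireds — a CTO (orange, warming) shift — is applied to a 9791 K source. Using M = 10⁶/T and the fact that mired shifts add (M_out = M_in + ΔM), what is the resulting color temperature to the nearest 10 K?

M_in = 10⁶/9791 = 102.13 mireds.
M_out = 102.13 + (+153) = 255.13 mireds.
T_out = 10⁶/255.13 = 3919.5 K → 3920 K.

3920 K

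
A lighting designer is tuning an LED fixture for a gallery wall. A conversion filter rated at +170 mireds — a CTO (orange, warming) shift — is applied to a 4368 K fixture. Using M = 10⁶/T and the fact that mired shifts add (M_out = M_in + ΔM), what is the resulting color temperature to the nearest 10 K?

M_in = 10⁶/4368 = 228.94 mireds.
M_out = 228.94 + (+170) = 398.94 mireds.
T_out = 10⁶/398.94 = 2506.7 K → 2510 K.

2510 K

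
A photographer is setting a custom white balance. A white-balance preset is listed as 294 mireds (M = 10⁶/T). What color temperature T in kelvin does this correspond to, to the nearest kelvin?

T = 10⁶ / 294 = 3401.36 K → 3401 K.

3401 K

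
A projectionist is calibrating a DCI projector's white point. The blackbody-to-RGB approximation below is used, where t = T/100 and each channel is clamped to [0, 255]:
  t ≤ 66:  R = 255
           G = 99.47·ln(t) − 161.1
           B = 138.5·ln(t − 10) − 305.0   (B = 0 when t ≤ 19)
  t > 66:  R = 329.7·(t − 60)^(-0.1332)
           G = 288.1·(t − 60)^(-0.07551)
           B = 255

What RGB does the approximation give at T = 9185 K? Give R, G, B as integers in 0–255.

R=208, G=222, B=255

t = 9185/100 = 91.85; the t > 66 branch applies.
R = 329.7·(91.85 − 60)^(-0.1332) = 329.7·31.85^(-0.1332) = 329.7·0.63065 = 207.924.
G = 288.1·(91.85 − 60)^(-0.07551) = 288.1·31.85^(-0.07551) = 288.1·0.77002 = 221.842.
B = 255 by definition for t > 66.
Rounded: (208, 222, 255).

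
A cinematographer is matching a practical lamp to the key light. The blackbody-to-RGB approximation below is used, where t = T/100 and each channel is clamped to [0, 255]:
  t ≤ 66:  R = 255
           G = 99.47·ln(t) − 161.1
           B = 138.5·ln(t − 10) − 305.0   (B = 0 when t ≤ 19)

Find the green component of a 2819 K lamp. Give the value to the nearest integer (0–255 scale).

t = 2819/100 = 28.19; the t ≤ 66 branch applies.
G = 99.47·ln 28.19 − 161.1 = 99.47·3.3390 − 161.1 = 171.027.
Rounded: 171.

171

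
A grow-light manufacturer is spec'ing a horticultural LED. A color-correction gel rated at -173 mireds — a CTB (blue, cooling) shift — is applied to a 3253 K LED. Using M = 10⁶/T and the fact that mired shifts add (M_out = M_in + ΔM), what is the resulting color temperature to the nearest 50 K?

7450 K

M_in = 10⁶/3253 = 307.41 mireds.
M_out = 307.41 + (-173) = 134.41 mireds.
T_out = 10⁶/134.41 = 7440.0 K → 7450 K.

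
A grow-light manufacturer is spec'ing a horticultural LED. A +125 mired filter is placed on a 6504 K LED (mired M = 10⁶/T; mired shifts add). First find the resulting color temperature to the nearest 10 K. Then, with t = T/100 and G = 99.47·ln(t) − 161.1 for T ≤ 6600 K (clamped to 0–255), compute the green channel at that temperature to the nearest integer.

195

M_in = 10⁶/6504 = 153.75; M_out = 153.75 + (+125) = 278.75.
T_out = 10⁶/278.75 = 3587.4 K → 3590 K; t = 35.9.
G = 99.47·ln 35.9 − 161.1 = 99.47·3.5807 − 161.1 = 195.076.
Rounded: 195.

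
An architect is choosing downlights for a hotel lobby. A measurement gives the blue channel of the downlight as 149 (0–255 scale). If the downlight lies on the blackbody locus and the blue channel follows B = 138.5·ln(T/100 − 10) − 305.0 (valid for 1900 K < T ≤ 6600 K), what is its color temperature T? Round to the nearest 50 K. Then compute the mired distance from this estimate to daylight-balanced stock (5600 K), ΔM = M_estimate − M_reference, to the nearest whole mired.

+95 mireds

ln(t − 10) = (149 + 305.0) / 138.5 = 3.2780.
t − 10 = e^3.2780 = 26.522, so t = 36.522.
T = 100·t = 3652 K → 3650 K to the nearest 50 K.
M_estimate = 10⁶/3650 = 273.97; M_reference = 10⁶/5600 = 178.57.
ΔM = 273.97 − 178.57 = 95.40 → +95 mireds.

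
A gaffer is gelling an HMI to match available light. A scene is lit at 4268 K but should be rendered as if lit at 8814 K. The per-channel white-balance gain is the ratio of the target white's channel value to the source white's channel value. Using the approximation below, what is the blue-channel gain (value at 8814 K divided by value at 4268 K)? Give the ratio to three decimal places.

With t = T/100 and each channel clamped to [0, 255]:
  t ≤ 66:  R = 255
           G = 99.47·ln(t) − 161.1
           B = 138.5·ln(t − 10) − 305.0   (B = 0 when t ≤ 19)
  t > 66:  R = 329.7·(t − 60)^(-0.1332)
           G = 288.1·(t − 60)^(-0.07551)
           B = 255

At 4268 K (t = 42.68):
  B = 138.5·ln(42.68 − 10) − 305.0 = 138.5·ln 32.68 − 305.0 = 138.5·3.4868 − 305.0 = 177.917.
At 8814 K (t = 88.14):
  B = 255 by definition for t > 66.
Gain = 255.000 / 177.917 = 1.4333 → 1.433.

1.433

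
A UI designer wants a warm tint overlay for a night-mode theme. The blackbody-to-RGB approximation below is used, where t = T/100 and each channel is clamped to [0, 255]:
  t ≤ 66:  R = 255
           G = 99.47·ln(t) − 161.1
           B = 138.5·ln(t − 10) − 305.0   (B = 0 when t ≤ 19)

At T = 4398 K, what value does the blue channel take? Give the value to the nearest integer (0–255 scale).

t = 4398/100 = 43.98; the t ≤ 66 branch applies.
B = 138.5·ln(43.98 − 10) − 305.0 = 138.5·ln 33.98 − 305.0 = 138.5·3.5258 − 305.0 = 183.319.
Rounded: 183.

183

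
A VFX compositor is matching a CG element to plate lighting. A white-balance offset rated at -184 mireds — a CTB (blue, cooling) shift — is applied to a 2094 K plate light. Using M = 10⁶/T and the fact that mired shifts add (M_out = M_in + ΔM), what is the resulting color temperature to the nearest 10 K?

M_in = 10⁶/2094 = 477.55 mireds.
M_out = 477.55 + (-184) = 293.55 mireds.
T_out = 10⁶/293.55 = 3406.5 K → 3410 K.

3410 K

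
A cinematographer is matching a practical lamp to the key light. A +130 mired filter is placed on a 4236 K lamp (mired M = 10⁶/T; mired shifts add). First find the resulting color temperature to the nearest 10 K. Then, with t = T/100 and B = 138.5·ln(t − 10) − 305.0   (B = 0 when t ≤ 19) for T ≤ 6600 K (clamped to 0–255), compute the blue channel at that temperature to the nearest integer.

M_in = 10⁶/4236 = 236.07; M_out = 236.07 + (+130) = 366.07.
T_out = 10⁶/366.07 = 2731.7 K → 2730 K; t = 27.3.
B = 138.5·ln(27.3 − 10) − 305.0 = 138.5·ln 17.3 − 305.0 = 138.5·2.8507 − 305.0 = 89.823.
Rounded: 90.

90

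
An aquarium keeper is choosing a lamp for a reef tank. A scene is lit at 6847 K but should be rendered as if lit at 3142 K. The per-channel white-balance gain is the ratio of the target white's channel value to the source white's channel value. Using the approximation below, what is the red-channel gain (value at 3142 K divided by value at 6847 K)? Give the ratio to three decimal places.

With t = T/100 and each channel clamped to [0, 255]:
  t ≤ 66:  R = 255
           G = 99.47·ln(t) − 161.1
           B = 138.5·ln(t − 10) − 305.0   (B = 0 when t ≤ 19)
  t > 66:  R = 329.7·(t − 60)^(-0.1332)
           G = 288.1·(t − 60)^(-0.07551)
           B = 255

1.028

At 6847 K (t = 68.47):
  R = 329.7·(68.47 − 60)^(-0.1332) = 329.7·8.47^(-0.1332) = 329.7·0.75233 = 248.042.
At 3142 K (t = 31.42):
  R = 255 by definition for t ≤ 66.
Gain = 255.000 / 248.042 = 1.0281 → 1.028.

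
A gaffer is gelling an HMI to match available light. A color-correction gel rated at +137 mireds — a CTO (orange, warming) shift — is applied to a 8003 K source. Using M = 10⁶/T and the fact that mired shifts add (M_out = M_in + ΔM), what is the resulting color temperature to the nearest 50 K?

3800 K

M_in = 10⁶/8003 = 124.95 mireds.
M_out = 124.95 + (+137) = 261.95 mireds.
T_out = 10⁶/261.95 = 3817.5 K → 3800 K.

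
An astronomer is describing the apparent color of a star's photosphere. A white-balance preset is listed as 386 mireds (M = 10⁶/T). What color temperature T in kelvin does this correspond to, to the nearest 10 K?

2590 K

T = 10⁶ / 386 = 2590.67 K → 2590 K.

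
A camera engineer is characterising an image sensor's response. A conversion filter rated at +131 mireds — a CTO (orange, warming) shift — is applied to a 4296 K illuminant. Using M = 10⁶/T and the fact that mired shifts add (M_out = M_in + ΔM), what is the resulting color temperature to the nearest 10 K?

M_in = 10⁶/4296 = 232.77 mireds.
M_out = 232.77 + (+131) = 363.77 mireds.
T_out = 10⁶/363.77 = 2749.0 K → 2750 K.

2750 K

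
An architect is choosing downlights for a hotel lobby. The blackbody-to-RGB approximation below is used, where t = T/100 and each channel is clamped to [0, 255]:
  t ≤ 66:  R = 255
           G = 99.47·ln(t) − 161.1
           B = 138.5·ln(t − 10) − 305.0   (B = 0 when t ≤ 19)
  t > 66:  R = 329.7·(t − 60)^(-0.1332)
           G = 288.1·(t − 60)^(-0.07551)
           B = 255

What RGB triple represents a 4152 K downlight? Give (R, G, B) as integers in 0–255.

(255, 210, 173)

t = 4152/100 = 41.52; the t ≤ 66 branch applies.
R = 255 by definition for t ≤ 66.
G = 99.47·ln 41.52 − 161.1 = 99.47·3.7262 − 161.1 = 209.543.
B = 138.5·ln(41.52 − 10) − 305.0 = 138.5·ln 31.52 − 305.0 = 138.5·3.4506 − 305.0 = 172.911.
Rounded: (255, 210, 173).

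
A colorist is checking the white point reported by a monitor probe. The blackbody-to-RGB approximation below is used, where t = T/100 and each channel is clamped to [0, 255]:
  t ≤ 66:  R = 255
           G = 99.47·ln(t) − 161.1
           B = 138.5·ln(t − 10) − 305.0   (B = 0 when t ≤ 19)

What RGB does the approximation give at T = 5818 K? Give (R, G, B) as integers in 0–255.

t = 5818/100 = 58.18; the t ≤ 66 branch applies.
R = 255 by definition for t ≤ 66.
G = 99.47·ln 58.18 − 161.1 = 99.47·4.0635 − 161.1 = 243.100.
B = 138.5·ln(58.18 − 10) − 305.0 = 138.5·ln 48.18 − 305.0 = 138.5·3.8749 − 305.0 = 231.680.
Rounded: (255, 243, 232).

(255, 243, 232)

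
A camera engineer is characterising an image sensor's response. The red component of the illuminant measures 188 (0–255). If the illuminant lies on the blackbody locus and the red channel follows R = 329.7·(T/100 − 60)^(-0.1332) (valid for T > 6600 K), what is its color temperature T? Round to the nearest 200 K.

12800 K

(t − 60)^(-0.1332) = 188/329.7 = 0.57022.
t − 60 = 0.57022^(1/-0.1332) = 0.57022^(-7.508) = 67.848, so t = 127.848.
T = 100·t = 12785 K → 12800 K to the nearest 200 K.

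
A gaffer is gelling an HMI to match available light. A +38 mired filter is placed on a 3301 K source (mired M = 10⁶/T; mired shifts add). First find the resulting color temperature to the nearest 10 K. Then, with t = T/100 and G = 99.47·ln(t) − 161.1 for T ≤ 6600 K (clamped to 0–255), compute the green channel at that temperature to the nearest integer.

175

M_in = 10⁶/3301 = 302.94; M_out = 302.94 + (+38) = 340.94.
T_out = 10⁶/340.94 = 2933.1 K → 2930 K; t = 29.3.
G = 99.47·ln 29.3 − 161.1 = 99.47·3.3776 − 161.1 = 174.869.
Rounded: 175.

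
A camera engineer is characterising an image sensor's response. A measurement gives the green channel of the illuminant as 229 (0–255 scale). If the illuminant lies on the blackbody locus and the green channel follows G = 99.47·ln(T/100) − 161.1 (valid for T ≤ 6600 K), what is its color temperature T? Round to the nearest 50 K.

ln t = (229 + 161.1) / 99.47 = 3.9218.
t = e^3.9218 = 50.491.
T = 100·t = 5049 K → 5050 K to the nearest 50 K.

5050 K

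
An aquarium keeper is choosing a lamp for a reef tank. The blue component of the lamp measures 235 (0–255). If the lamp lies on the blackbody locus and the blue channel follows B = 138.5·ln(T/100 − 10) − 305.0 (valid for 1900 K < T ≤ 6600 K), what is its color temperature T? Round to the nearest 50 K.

ln(t − 10) = (235 + 305.0) / 138.5 = 3.8989.
t − 10 = e^3.8989 = 49.349, so t = 59.349.
T = 100·t = 5935 K → 5950 K to the nearest 50 K.

5950 K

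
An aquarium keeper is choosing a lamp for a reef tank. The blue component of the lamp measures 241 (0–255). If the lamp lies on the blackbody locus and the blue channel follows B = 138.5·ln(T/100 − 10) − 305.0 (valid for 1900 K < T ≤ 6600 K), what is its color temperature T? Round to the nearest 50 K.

ln(t − 10) = (241 + 305.0) / 138.5 = 3.9422.
t − 10 = e^3.9422 = 51.534, so t = 61.534.
T = 100·t = 6153 K → 6150 K to the nearest 50 K.

6150 K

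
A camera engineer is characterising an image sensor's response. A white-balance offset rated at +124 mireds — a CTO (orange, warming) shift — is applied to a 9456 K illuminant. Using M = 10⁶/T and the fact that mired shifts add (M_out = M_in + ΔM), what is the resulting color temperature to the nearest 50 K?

4350 K

M_in = 10⁶/9456 = 105.75 mireds.
M_out = 105.75 + (+124) = 229.75 mireds.
T_out = 10⁶/229.75 = 4352.5 K → 4350 K.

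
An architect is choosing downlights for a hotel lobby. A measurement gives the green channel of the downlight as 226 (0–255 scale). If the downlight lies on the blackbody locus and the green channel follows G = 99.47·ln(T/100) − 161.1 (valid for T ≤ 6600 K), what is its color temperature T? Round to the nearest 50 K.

ln t = (226 + 161.1) / 99.47 = 3.8916.
t = e^3.8916 = 48.990.
T = 100·t = 4899 K → 4900 K to the nearest 50 K.

4900 K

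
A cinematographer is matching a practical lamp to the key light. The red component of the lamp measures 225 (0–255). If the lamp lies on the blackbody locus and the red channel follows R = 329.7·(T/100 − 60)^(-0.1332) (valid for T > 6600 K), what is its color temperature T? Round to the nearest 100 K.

(t − 60)^(-0.1332) = 225/329.7 = 0.68244.
t − 60 = 0.68244^(1/-0.1332) = 0.68244^(-7.508) = 17.610, so t = 77.610.
T = 100·t = 7761 K → 7800 K to the nearest 100 K.

7800 K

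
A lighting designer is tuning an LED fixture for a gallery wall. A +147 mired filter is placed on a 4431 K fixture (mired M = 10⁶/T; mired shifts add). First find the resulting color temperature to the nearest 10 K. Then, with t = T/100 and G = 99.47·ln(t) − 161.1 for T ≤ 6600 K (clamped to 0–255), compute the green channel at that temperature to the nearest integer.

166

M_in = 10⁶/4431 = 225.68; M_out = 225.68 + (+147) = 372.68.
T_out = 10⁶/372.68 = 2683.2 K → 2680 K; t = 26.8.
G = 99.47·ln 26.8 − 161.1 = 99.47·3.2884 − 161.1 = 165.997.
Rounded: 166.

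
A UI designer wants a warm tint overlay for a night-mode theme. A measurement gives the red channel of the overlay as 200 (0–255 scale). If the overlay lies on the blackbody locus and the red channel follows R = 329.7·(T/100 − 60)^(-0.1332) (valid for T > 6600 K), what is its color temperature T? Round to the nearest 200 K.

(t − 60)^(-0.1332) = 200/329.7 = 0.60661.
t − 60 = 0.60661^(1/-0.1332) = 0.60661^(-7.508) = 42.638, so t = 102.638.
T = 100·t = 10264 K → 10200 K to the nearest 200 K.

10200 K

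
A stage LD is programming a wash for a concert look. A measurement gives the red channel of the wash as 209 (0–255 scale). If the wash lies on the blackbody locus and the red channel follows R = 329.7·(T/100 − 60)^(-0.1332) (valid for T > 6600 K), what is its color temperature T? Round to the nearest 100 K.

9100 K

(t − 60)^(-0.1332) = 209/329.7 = 0.63391.
t − 60 = 0.63391^(1/-0.1332) = 0.63391^(-7.508) = 30.639, so t = 90.639.
T = 100·t = 9064 K → 9100 K to the nearest 100 K.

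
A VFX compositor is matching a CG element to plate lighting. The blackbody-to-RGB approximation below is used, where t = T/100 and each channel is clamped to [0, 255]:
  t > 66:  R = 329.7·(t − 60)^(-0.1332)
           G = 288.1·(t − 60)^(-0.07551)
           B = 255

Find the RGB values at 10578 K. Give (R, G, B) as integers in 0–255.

(198, 216, 255)

t = 10578/100 = 105.78; the t > 66 branch applies.
R = 329.7·(105.78 − 60)^(-0.1332) = 329.7·45.78^(-0.1332) = 329.7·0.60089 = 198.115.
G = 288.1·(105.78 − 60)^(-0.07551) = 288.1·45.78^(-0.07551) = 288.1·0.74921 = 215.847.
B = 255 by definition for t > 66.
Rounded: (198, 216, 255).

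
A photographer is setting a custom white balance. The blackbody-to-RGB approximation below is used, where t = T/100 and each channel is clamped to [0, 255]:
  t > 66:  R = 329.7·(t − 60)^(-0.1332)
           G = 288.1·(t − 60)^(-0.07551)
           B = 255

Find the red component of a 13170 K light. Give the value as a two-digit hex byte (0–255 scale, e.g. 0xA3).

t = 13170/100 = 131.7; the t > 66 branch applies.
R = 329.7·(131.7 − 60)^(-0.1332) = 329.7·71.7^(-0.1332) = 329.7·0.56604 = 186.622.
Rounded: 187; in hex, 0xBB.

0xBB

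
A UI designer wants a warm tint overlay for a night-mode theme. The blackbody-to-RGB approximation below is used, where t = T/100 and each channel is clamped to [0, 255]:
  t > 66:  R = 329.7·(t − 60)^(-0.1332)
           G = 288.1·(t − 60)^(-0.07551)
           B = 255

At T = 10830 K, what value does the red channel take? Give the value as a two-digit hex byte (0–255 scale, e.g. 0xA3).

0xC5

t = 10830/100 = 108.3; the t > 66 branch applies.
R = 329.7·(108.3 − 60)^(-0.1332) = 329.7·48.3^(-0.1332) = 329.7·0.59662 = 196.706.
Rounded: 197; in hex, 0xC5.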